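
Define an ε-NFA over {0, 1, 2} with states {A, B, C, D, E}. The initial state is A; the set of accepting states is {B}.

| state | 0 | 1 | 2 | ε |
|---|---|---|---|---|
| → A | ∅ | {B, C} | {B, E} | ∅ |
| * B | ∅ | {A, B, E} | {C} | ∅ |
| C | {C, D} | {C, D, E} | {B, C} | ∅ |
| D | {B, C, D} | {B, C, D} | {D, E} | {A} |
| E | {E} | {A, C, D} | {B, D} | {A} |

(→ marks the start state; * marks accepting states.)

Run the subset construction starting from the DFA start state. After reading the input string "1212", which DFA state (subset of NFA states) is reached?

{A, B, C, D, E}

Start: {A}.
δ(A,1) = {B, C}.
Union: {B, C}.
After 1: {B, C}.
δ(B,2) = {C}; δ(C,2) = {B, C}.
Union: {B, C}.
After 2: {B, C}.
δ(B,1) = {A, B, E}; δ(C,1) = {C, D, E}.
Union: {A, B, C, D, E}.
After 1: {A, B, C, D, E}.
δ(A,2) = {B, E}; δ(B,2) = {C}; δ(C,2) = {B, C}; δ(D,2) = {D, E}; δ(E,2) = {B, D}.
Union: {B, C, D, E}.
ε-closure gives {A, B, C, D, E}.
After 2: {A, B, C, D, E}.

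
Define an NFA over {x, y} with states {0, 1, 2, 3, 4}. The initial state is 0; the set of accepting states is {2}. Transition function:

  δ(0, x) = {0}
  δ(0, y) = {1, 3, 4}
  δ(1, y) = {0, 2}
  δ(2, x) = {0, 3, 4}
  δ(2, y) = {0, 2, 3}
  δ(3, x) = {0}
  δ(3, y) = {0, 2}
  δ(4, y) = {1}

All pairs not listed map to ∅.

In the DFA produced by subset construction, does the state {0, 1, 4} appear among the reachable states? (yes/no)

Start state of the DFA: {0}.
{0} --x--> {0}  [seen]
{0} --y--> {1, 3, 4}  [new]
{1, 3, 4} --x--> {0}  [seen]
{1, 3, 4} --y--> {0, 1, 2}  [new]
{0, 1, 2} --x--> {0, 3, 4}  [new]
{0, 1, 2} --y--> {0, 1, 2, 3, 4}  [new]
{0, 3, 4} --x--> {0}  [seen]
{0, 3, 4} --y--> {0, 1, 2, 3, 4}  [seen]
{0, 1, 2, 3, 4} --x--> {0, 3, 4}  [seen]
{0, 1, 2, 3, 4} --y--> {0, 1, 2, 3, 4}  [seen]
Reachable DFA states: {0}, {1, 3, 4}, {0, 1, 2}, {0, 3, 4}, {0, 1, 2, 3, 4}.
{0, 1, 4} is not among them.

no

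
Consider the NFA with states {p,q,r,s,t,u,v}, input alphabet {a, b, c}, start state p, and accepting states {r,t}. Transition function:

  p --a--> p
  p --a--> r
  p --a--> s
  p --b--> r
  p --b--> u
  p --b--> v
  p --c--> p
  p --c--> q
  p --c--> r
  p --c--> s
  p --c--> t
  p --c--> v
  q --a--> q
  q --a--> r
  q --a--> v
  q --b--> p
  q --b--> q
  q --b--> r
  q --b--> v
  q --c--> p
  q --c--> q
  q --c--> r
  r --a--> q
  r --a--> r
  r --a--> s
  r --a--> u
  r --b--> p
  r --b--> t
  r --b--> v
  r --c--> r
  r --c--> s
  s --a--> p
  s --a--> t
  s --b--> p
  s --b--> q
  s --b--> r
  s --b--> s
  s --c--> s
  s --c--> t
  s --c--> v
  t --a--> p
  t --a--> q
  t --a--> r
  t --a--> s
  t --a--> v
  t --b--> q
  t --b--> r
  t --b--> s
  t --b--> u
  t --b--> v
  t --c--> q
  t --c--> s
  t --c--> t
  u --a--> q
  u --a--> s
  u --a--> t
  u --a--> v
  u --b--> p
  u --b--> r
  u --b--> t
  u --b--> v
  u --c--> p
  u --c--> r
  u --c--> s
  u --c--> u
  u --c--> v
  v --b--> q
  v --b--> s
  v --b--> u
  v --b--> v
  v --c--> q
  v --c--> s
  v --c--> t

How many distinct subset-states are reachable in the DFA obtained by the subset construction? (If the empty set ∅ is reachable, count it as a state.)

Start state of the DFA: {p}.
{p} --a--> {p,r,s}  [new]
{p} --b--> {r,u,v}  [new]
{p} --c--> {p,q,r,s,t,v}  [new]
{p,r,s} --a--> {p,q,r,s,t,u}  [new]
{p,r,s} --b--> {p,q,r,s,t,u,v}  [new]
{p,r,s} --c--> {p,q,r,s,t,v}  [seen]
{r,u,v} --a--> {q,r,s,t,u,v}  [new]
{r,u,v} --b--> {p,q,r,s,t,u,v}  [seen]
{r,u,v} --c--> {p,q,r,s,t,u,v}  [seen]
{p,q,r,s,t,v} --a--> {p,q,r,s,t,u,v}  [seen]
{p,q,r,s,t,v} --b--> {p,q,r,s,t,u,v}  [seen]
{p,q,r,s,t,v} --c--> {p,q,r,s,t,v}  [seen]
{p,q,r,s,t,u} --a--> {p,q,r,s,t,u,v}  [seen]
{p,q,r,s,t,u} --b--> {p,q,r,s,t,u,v}  [seen]
{p,q,r,s,t,u} --c--> {p,q,r,s,t,u,v}  [seen]
{p,q,r,s,t,u,v} --a--> {p,q,r,s,t,u,v}  [seen]
{p,q,r,s,t,u,v} --b--> {p,q,r,s,t,u,v}  [seen]
{p,q,r,s,t,u,v} --c--> {p,q,r,s,t,u,v}  [seen]
{q,r,s,t,u,v} --a--> {p,q,r,s,t,u,v}  [seen]
{q,r,s,t,u,v} --b--> {p,q,r,s,t,u,v}  [seen]
{q,r,s,t,u,v} --c--> {p,q,r,s,t,u,v}  [seen]
Reachable DFA states: {p}, {p,r,s}, {r,u,v}, {p,q,r,s,t,v}, {p,q,r,s,t,u}, {p,q,r,s,t,u,v}, {q,r,s,t,u,v}.

7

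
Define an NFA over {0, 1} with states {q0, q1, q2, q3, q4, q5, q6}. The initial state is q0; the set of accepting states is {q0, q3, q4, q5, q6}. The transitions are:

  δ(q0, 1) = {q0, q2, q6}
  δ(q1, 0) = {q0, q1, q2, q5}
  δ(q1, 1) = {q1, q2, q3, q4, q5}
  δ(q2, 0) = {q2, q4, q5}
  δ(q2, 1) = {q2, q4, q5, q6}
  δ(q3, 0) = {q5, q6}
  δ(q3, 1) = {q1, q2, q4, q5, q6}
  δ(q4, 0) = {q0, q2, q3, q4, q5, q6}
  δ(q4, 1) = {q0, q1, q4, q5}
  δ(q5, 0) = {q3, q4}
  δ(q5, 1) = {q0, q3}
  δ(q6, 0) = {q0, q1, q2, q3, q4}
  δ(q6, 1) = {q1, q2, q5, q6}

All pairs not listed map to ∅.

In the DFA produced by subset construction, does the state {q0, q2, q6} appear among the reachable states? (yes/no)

yes

Start state of the DFA: {q0}.
{q0} --0--> ∅  [new]
{q0} --1--> {q0, q2, q6}  [new]
∅ --0--> ∅  [seen]
∅ --1--> ∅  [seen]
{q0, q2, q6} --0--> {q0, q1, q2, q3, q4, q5}  [new]
{q0, q2, q6} --1--> {q0, q1, q2, q4, q5, q6}  [new]
{q0, q1, q2, q3, q4, q5} --0--> {q0, q1, q2, q3, q4, q5, q6}  [new]
{q0, q1, q2, q3, q4, q5} --1--> {q0, q1, q2, q3, q4, q5, q6}  [seen]
{q0, q1, q2, q4, q5, q6} --0--> {q0, q1, q2, q3, q4, q5, q6}  [seen]
{q0, q1, q2, q4, q5, q6} --1--> {q0, q1, q2, q3, q4, q5, q6}  [seen]
{q0, q1, q2, q3, q4, q5, q6} --0--> {q0, q1, q2, q3, q4, q5, q6}  [seen]
{q0, q1, q2, q3, q4, q5, q6} --1--> {q0, q1, q2, q3, q4, q5, q6}  [seen]
Reachable DFA states: {q0}, ∅, {q0, q2, q6}, {q0, q1, q2, q3, q4, q5}, {q0, q1, q2, q4, q5, q6}, {q0, q1, q2, q3, q4, q5, q6}.
{q0, q2, q6} is among them.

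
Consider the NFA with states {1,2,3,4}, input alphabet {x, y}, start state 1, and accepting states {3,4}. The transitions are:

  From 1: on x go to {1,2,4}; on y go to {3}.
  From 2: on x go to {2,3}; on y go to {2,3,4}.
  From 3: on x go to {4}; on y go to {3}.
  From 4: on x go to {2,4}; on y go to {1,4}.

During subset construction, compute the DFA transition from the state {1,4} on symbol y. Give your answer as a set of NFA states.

δ(1,y) = {3}; δ(4,y) = {1,4}.
Union: {1,3,4}.

{1,3,4}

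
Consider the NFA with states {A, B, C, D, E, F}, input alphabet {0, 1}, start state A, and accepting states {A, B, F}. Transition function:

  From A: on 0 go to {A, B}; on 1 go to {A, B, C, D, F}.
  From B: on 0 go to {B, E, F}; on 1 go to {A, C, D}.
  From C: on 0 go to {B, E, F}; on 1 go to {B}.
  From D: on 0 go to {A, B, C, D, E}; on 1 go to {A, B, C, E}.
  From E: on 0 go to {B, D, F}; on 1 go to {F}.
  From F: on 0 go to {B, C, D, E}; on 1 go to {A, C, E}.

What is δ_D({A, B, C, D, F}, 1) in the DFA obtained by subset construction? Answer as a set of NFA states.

{A, B, C, D, E, F}

δ(A,1) = {A, B, C, D, F}; δ(B,1) = {A, C, D}; δ(C,1) = {B}; δ(D,1) = {A, B, C, E}; δ(F,1) = {A, C, E}.
Union: {A, B, C, D, E, F}.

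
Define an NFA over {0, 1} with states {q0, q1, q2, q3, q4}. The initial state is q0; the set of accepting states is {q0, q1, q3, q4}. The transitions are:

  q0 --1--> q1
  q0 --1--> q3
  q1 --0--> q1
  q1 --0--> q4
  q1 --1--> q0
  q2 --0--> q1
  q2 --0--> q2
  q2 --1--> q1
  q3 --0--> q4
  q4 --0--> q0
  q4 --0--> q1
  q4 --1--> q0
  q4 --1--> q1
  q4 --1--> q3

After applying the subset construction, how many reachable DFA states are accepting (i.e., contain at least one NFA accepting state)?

Start state of the DFA: {q0}.
{q0} --0--> ∅  [new]
{q0} --1--> {q1, q3}  [new]
∅ --0--> ∅  [seen]
∅ --1--> ∅  [seen]
{q1, q3} --0--> {q1, q4}  [new]
{q1, q3} --1--> {q0}  [seen]
{q1, q4} --0--> {q0, q1, q4}  [new]
{q1, q4} --1--> {q0, q1, q3}  [new]
{q0, q1, q4} --0--> {q0, q1, q4}  [seen]
{q0, q1, q4} --1--> {q0, q1, q3}  [seen]
{q0, q1, q3} --0--> {q1, q4}  [seen]
{q0, q1, q3} --1--> {q0, q1, q3}  [seen]
Reachable DFA states: {q0}, ∅, {q1, q3}, {q1, q4}, {q0, q1, q4}, {q0, q1, q3}.
Accepting DFA states (contain an NFA accepting state): {q0}, {q1, q3}, {q1, q4}, {q0, q1, q4}, {q0, q1, q3}.

5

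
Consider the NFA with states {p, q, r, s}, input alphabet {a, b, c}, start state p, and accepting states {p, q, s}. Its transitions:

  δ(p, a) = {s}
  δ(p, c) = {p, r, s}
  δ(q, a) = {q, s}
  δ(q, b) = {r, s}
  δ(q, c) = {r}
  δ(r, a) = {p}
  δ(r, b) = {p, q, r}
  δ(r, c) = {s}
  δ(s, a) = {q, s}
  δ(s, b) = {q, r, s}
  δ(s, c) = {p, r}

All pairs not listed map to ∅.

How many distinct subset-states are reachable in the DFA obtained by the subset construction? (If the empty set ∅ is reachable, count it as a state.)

11

Start state of the DFA: {p}.
{p} --a--> {s}  [new]
{p} --b--> ∅  [new]
{p} --c--> {p, r, s}  [new]
{s} --a--> {q, s}  [new]
{s} --b--> {q, r, s}  [new]
{s} --c--> {p, r}  [new]
∅ --a--> ∅  [seen]
∅ --b--> ∅  [seen]
∅ --c--> ∅  [seen]
{p, r, s} --a--> {p, q, s}  [new]
{p, r, s} --b--> {p, q, r, s}  [new]
{p, r, s} --c--> {p, r, s}  [seen]
{q, s} --a--> {q, s}  [seen]
{q, s} --b--> {q, r, s}  [seen]
{q, s} --c--> {p, r}  [seen]
{q, r, s} --a--> {p, q, s}  [seen]
{q, r, s} --b--> {p, q, r, s}  [seen]
{q, r, s} --c--> {p, r, s}  [seen]
{p, r} --a--> {p, s}  [new]
{p, r} --b--> {p, q, r}  [new]
{p, r} --c--> {p, r, s}  [seen]
{p, q, s} --a--> {q, s}  [seen]
{p, q, s} --b--> {q, r, s}  [seen]
{p, q, s} --c--> {p, r, s}  [seen]
{p, q, r, s} --a--> {p, q, s}  [seen]
{p, q, r, s} --b--> {p, q, r, s}  [seen]
{p, q, r, s} --c--> {p, r, s}  [seen]
{p, s} --a--> {q, s}  [seen]
{p, s} --b--> {q, r, s}  [seen]
{p, s} --c--> {p, r, s}  [seen]
{p, q, r} --a--> {p, q, s}  [seen]
{p, q, r} --b--> {p, q, r, s}  [seen]
{p, q, r} --c--> {p, r, s}  [seen]
Reachable DFA states: {p}, {s}, ∅, {p, r, s}, {q, s}, {q, r, s}, {p, r}, {p, q, s}, {p, q, r, s}, {p, s}, {p, q, r}.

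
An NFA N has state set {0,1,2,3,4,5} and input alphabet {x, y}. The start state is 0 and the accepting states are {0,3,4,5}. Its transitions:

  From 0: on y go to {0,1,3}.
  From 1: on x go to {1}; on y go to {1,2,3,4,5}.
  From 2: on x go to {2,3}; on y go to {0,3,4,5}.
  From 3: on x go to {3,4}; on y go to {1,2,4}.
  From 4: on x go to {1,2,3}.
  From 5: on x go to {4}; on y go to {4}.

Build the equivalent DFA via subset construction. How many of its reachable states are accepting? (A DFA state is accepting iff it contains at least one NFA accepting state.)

6

Start state of the DFA: {0}.
{0} --x--> ∅  [new]
{0} --y--> {0,1,3}  [new]
∅ --x--> ∅  [seen]
∅ --y--> ∅  [seen]
{0,1,3} --x--> {1,3,4}  [new]
{0,1,3} --y--> {0,1,2,3,4,5}  [new]
{1,3,4} --x--> {1,2,3,4}  [new]
{1,3,4} --y--> {1,2,3,4,5}  [new]
{0,1,2,3,4,5} --x--> {1,2,3,4}  [seen]
{0,1,2,3,4,5} --y--> {0,1,2,3,4,5}  [seen]
{1,2,3,4} --x--> {1,2,3,4}  [seen]
{1,2,3,4} --y--> {0,1,2,3,4,5}  [seen]
{1,2,3,4,5} --x--> {1,2,3,4}  [seen]
{1,2,3,4,5} --y--> {0,1,2,3,4,5}  [seen]
Reachable DFA states: {0}, ∅, {0,1,3}, {1,3,4}, {0,1,2,3,4,5}, {1,2,3,4}, {1,2,3,4,5}.
Accepting DFA states (contain an NFA accepting state): {0}, {0,1,3}, {1,3,4}, {0,1,2,3,4,5}, {1,2,3,4}, {1,2,3,4,5}.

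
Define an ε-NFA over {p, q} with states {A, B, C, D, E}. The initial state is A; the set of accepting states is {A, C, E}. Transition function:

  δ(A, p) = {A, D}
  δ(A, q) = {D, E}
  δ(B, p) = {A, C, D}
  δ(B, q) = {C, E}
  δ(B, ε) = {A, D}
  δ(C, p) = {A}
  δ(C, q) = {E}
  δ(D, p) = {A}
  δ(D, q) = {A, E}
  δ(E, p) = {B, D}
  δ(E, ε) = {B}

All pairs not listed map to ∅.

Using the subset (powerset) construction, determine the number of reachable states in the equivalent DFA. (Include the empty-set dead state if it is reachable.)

Start state of the DFA: {A} (ε-closure of the NFA start).
{A} --p--> {A, D}  [new]
{A} --q--> {A, B, D, E}  [new]
{A, D} --p--> {A, D}  [seen]
{A, D} --q--> {A, B, D, E}  [seen]
{A, B, D, E} --p--> {A, B, C, D}  [new]
{A, B, D, E} --q--> {A, B, C, D, E}  [new]
{A, B, C, D} --p--> {A, C, D}  [new]
{A, B, C, D} --q--> {A, B, C, D, E}  [seen]
{A, B, C, D, E} --p--> {A, B, C, D}  [seen]
{A, B, C, D, E} --q--> {A, B, C, D, E}  [seen]
{A, C, D} --p--> {A, D}  [seen]
{A, C, D} --q--> {A, B, D, E}  [seen]
Reachable DFA states: {A}, {A, D}, {A, B, D, E}, {A, B, C, D}, {A, B, C, D, E}, {A, C, D}.

6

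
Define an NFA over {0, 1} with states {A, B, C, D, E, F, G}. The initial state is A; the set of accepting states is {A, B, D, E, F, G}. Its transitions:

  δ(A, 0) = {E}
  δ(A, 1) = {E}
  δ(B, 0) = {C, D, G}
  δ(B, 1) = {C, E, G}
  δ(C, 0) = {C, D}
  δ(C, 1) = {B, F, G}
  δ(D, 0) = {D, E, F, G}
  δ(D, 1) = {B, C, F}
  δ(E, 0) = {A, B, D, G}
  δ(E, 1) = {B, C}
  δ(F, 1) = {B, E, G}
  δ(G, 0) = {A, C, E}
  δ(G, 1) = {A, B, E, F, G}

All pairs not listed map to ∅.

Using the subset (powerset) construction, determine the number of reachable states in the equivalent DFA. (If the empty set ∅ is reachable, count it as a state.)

Start state of the DFA: {A}.
{A} --0--> {E}  [new]
{A} --1--> {E}  [seen]
{E} --0--> {A, B, D, G}  [new]
{E} --1--> {B, C}  [new]
{A, B, D, G} --0--> {A, C, D, E, F, G}  [new]
{A, B, D, G} --1--> {A, B, C, E, F, G}  [new]
{B, C} --0--> {C, D, G}  [new]
{B, C} --1--> {B, C, E, F, G}  [new]
{A, C, D, E, F, G} --0--> {A, B, C, D, E, F, G}  [new]
{A, C, D, E, F, G} --1--> {A, B, C, E, F, G}  [seen]
{A, B, C, E, F, G} --0--> {A, B, C, D, E, G}  [new]
{A, B, C, E, F, G} --1--> {A, B, C, E, F, G}  [seen]
{C, D, G} --0--> {A, C, D, E, F, G}  [seen]
{C, D, G} --1--> {A, B, C, E, F, G}  [seen]
{B, C, E, F, G} --0--> {A, B, C, D, E, G}  [seen]
{B, C, E, F, G} --1--> {A, B, C, E, F, G}  [seen]
{A, B, C, D, E, F, G} --0--> {A, B, C, D, E, F, G}  [seen]
{A, B, C, D, E, F, G} --1--> {A, B, C, E, F, G}  [seen]
{A, B, C, D, E, G} --0--> {A, B, C, D, E, F, G}  [seen]
{A, B, C, D, E, G} --1--> {A, B, C, E, F, G}  [seen]
Reachable DFA states: {A}, {E}, {A, B, D, G}, {B, C}, {A, C, D, E, F, G}, {A, B, C, E, F, G}, {C, D, G}, {B, C, E, F, G}, {A, B, C, D, E, F, G}, {A, B, C, D, E, G}.

10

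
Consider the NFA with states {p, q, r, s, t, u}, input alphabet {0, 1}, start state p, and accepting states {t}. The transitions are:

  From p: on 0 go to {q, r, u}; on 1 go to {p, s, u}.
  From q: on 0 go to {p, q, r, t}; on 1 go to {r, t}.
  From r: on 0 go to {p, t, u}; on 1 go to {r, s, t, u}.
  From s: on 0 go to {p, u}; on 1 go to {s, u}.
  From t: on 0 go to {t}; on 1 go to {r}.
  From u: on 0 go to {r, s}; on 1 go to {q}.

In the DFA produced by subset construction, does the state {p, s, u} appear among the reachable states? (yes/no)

yes

Start state of the DFA: {p}.
{p} --0--> {q, r, u}  [new]
{p} --1--> {p, s, u}  [new]
{q, r, u} --0--> {p, q, r, s, t, u}  [new]
{q, r, u} --1--> {q, r, s, t, u}  [new]
{p, s, u} --0--> {p, q, r, s, u}  [new]
{p, s, u} --1--> {p, q, s, u}  [new]
{p, q, r, s, t, u} --0--> {p, q, r, s, t, u}  [seen]
{p, q, r, s, t, u} --1--> {p, q, r, s, t, u}  [seen]
{q, r, s, t, u} --0--> {p, q, r, s, t, u}  [seen]
{q, r, s, t, u} --1--> {q, r, s, t, u}  [seen]
{p, q, r, s, u} --0--> {p, q, r, s, t, u}  [seen]
{p, q, r, s, u} --1--> {p, q, r, s, t, u}  [seen]
{p, q, s, u} --0--> {p, q, r, s, t, u}  [seen]
{p, q, s, u} --1--> {p, q, r, s, t, u}  [seen]
Reachable DFA states: {p}, {q, r, u}, {p, s, u}, {p, q, r, s, t, u}, {q, r, s, t, u}, {p, q, r, s, u}, {p, q, s, u}.
{p, s, u} is among them.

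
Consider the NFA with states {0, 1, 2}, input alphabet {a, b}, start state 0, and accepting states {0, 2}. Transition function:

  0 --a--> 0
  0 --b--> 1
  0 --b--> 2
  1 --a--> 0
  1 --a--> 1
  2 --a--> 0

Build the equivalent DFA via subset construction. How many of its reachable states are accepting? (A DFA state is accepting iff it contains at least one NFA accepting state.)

3

Start state of the DFA: {0}.
{0} --a--> {0}  [seen]
{0} --b--> {1, 2}  [new]
{1, 2} --a--> {0, 1}  [new]
{1, 2} --b--> ∅  [new]
{0, 1} --a--> {0, 1}  [seen]
{0, 1} --b--> {1, 2}  [seen]
∅ --a--> ∅  [seen]
∅ --b--> ∅  [seen]
Reachable DFA states: {0}, {1, 2}, {0, 1}, ∅.
Accepting DFA states (contain an NFA accepting state): {0}, {1, 2}, {0, 1}.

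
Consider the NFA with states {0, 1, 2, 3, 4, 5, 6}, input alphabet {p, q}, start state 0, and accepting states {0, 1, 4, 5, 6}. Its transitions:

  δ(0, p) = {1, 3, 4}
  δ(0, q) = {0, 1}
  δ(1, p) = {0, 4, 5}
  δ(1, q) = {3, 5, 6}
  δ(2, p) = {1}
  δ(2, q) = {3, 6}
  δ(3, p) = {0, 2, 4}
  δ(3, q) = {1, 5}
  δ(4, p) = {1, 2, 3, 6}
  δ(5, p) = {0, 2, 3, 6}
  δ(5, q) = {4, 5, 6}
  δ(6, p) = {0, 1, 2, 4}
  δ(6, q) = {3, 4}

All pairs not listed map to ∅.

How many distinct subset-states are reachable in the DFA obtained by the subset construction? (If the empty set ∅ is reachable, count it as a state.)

Start state of the DFA: {0}.
{0} --p--> {1, 3, 4}  [new]
{0} --q--> {0, 1}  [new]
{1, 3, 4} --p--> {0, 1, 2, 3, 4, 5, 6}  [new]
{1, 3, 4} --q--> {1, 3, 5, 6}  [new]
{0, 1} --p--> {0, 1, 3, 4, 5}  [new]
{0, 1} --q--> {0, 1, 3, 5, 6}  [new]
{0, 1, 2, 3, 4, 5, 6} --p--> {0, 1, 2, 3, 4, 5, 6}  [seen]
{0, 1, 2, 3, 4, 5, 6} --q--> {0, 1, 3, 4, 5, 6}  [new]
{1, 3, 5, 6} --p--> {0, 1, 2, 3, 4, 5, 6}  [seen]
{1, 3, 5, 6} --q--> {1, 3, 4, 5, 6}  [new]
{0, 1, 3, 4, 5} --p--> {0, 1, 2, 3, 4, 5, 6}  [seen]
{0, 1, 3, 4, 5} --q--> {0, 1, 3, 4, 5, 6}  [seen]
{0, 1, 3, 5, 6} --p--> {0, 1, 2, 3, 4, 5, 6}  [seen]
{0, 1, 3, 5, 6} --q--> {0, 1, 3, 4, 5, 6}  [seen]
{0, 1, 3, 4, 5, 6} --p--> {0, 1, 2, 3, 4, 5, 6}  [seen]
{0, 1, 3, 4, 5, 6} --q--> {0, 1, 3, 4, 5, 6}  [seen]
{1, 3, 4, 5, 6} --p--> {0, 1, 2, 3, 4, 5, 6}  [seen]
{1, 3, 4, 5, 6} --q--> {1, 3, 4, 5, 6}  [seen]
Reachable DFA states: {0}, {1, 3, 4}, {0, 1}, {0, 1, 2, 3, 4, 5, 6}, {1, 3, 5, 6}, {0, 1, 3, 4, 5}, {0, 1, 3, 5, 6}, {0, 1, 3, 4, 5, 6}, {1, 3, 4, 5, 6}.

9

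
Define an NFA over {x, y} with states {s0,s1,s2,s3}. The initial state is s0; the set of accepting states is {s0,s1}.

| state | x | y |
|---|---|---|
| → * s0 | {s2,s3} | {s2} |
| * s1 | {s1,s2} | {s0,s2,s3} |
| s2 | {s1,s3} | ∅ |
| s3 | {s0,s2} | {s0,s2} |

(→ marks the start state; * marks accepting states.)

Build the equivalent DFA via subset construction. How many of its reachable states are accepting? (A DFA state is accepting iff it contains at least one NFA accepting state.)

Start state of the DFA: {s0}.
{s0} --x--> {s2,s3}  [new]
{s0} --y--> {s2}  [new]
{s2,s3} --x--> {s0,s1,s2,s3}  [new]
{s2,s3} --y--> {s0,s2}  [new]
{s2} --x--> {s1,s3}  [new]
{s2} --y--> ∅  [new]
{s0,s1,s2,s3} --x--> {s0,s1,s2,s3}  [seen]
{s0,s1,s2,s3} --y--> {s0,s2,s3}  [new]
{s0,s2} --x--> {s1,s2,s3}  [new]
{s0,s2} --y--> {s2}  [seen]
{s1,s3} --x--> {s0,s1,s2}  [new]
{s1,s3} --y--> {s0,s2,s3}  [seen]
∅ --x--> ∅  [seen]
∅ --y--> ∅  [seen]
{s0,s2,s3} --x--> {s0,s1,s2,s3}  [seen]
{s0,s2,s3} --y--> {s0,s2}  [seen]
{s1,s2,s3} --x--> {s0,s1,s2,s3}  [seen]
{s1,s2,s3} --y--> {s0,s2,s3}  [seen]
{s0,s1,s2} --x--> {s1,s2,s3}  [seen]
{s0,s1,s2} --y--> {s0,s2,s3}  [seen]
Reachable DFA states: {s0}, {s2,s3}, {s2}, {s0,s1,s2,s3}, {s0,s2}, {s1,s3}, ∅, {s0,s2,s3}, {s1,s2,s3}, {s0,s1,s2}.
Accepting DFA states (contain an NFA accepting state): {s0}, {s0,s1,s2,s3}, {s0,s2}, {s1,s3}, {s0,s2,s3}, {s1,s2,s3}, {s0,s1,s2}.

7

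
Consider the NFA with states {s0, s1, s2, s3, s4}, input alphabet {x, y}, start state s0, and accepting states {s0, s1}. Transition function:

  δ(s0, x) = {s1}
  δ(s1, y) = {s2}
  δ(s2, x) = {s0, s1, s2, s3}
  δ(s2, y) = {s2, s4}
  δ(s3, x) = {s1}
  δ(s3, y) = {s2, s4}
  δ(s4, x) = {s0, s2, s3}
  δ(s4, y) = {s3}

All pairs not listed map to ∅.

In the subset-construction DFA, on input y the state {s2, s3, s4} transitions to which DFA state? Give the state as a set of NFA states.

{s2, s3, s4}

δ(s2,y) = {s2, s4}; δ(s3,y) = {s2, s4}; δ(s4,y) = {s3}.
Union: {s2, s3, s4}.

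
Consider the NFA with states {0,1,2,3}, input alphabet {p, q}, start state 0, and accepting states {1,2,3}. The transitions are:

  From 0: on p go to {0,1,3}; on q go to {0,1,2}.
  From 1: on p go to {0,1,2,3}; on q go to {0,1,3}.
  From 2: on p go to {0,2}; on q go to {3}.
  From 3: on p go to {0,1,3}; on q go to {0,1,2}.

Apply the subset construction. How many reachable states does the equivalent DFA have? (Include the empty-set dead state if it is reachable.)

4

Start state of the DFA: {0}.
{0} --p--> {0,1,3}  [new]
{0} --q--> {0,1,2}  [new]
{0,1,3} --p--> {0,1,2,3}  [new]
{0,1,3} --q--> {0,1,2,3}  [seen]
{0,1,2} --p--> {0,1,2,3}  [seen]
{0,1,2} --q--> {0,1,2,3}  [seen]
{0,1,2,3} --p--> {0,1,2,3}  [seen]
{0,1,2,3} --q--> {0,1,2,3}  [seen]
Reachable DFA states: {0}, {0,1,3}, {0,1,2}, {0,1,2,3}.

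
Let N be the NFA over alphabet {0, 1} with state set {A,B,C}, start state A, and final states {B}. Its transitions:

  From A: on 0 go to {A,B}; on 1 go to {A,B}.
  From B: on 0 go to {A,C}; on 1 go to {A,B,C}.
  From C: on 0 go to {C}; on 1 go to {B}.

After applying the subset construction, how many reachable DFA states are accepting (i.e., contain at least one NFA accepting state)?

2

Start state of the DFA: {A}.
{A} --0--> {A,B}  [new]
{A} --1--> {A,B}  [seen]
{A,B} --0--> {A,B,C}  [new]
{A,B} --1--> {A,B,C}  [seen]
{A,B,C} --0--> {A,B,C}  [seen]
{A,B,C} --1--> {A,B,C}  [seen]
Reachable DFA states: {A}, {A,B}, {A,B,C}.
Accepting DFA states (contain an NFA accepting state): {A,B}, {A,B,C}.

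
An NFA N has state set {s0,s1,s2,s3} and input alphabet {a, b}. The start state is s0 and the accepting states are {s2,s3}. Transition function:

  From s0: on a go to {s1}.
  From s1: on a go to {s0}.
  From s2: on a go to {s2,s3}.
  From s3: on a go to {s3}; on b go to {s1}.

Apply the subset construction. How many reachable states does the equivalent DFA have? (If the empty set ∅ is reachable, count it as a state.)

3

Start state of the DFA: {s0}.
{s0} --a--> {s1}  [new]
{s0} --b--> ∅  [new]
{s1} --a--> {s0}  [seen]
{s1} --b--> ∅  [seen]
∅ --a--> ∅  [seen]
∅ --b--> ∅  [seen]
Reachable DFA states: {s0}, {s1}, ∅.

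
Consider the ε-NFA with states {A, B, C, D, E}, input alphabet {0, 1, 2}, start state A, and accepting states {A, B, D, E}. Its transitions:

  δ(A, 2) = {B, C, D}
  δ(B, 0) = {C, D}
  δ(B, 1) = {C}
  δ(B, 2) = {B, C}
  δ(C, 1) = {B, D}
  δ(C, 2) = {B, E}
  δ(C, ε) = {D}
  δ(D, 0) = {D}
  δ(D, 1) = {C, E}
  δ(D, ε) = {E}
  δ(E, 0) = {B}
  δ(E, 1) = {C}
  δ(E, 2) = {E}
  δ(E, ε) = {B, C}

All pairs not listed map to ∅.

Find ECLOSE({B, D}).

{B, C, D, E}

Begin with {B, D}.
D →ε {E}; add E.
E →ε {B, C}; add C.
ε-closure = {B, C, D, E}.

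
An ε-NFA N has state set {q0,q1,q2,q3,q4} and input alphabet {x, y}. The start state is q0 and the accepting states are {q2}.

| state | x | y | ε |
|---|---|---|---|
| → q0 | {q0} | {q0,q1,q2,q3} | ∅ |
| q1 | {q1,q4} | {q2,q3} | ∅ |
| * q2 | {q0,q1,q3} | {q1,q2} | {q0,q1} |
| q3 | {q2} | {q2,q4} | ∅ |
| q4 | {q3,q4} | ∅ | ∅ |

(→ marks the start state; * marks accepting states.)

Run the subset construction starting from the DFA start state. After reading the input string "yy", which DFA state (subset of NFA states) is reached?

{q0,q1,q2,q3,q4}

Start: {q0}.
δ(q0,y) = {q0,q1,q2,q3}.
Union: {q0,q1,q2,q3}.
After y: {q0,q1,q2,q3}.
δ(q0,y) = {q0,q1,q2,q3}; δ(q1,y) = {q2,q3}; δ(q2,y) = {q1,q2}; δ(q3,y) = {q2,q4}.
Union: {q0,q1,q2,q3,q4}.
After y: {q0,q1,q2,q3,q4}.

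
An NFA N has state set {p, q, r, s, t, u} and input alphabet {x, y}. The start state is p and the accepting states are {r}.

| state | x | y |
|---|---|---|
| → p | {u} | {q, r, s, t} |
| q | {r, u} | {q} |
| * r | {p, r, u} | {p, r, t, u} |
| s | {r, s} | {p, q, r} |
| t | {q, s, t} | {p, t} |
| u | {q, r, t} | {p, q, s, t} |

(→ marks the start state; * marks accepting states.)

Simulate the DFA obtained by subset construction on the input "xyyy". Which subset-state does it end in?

{p, q, r, s, t, u}

Start: {p}.
δ(p,x) = {u}.
Union: {u}.
After x: {u}.
δ(u,y) = {p, q, s, t}.
Union: {p, q, s, t}.
After y: {p, q, s, t}.
δ(p,y) = {q, r, s, t}; δ(q,y) = {q}; δ(s,y) = {p, q, r}; δ(t,y) = {p, t}.
Union: {p, q, r, s, t}.
After y: {p, q, r, s, t}.
δ(p,y) = {q, r, s, t}; δ(q,y) = {q}; δ(r,y) = {p, r, t, u}; δ(s,y) = {p, q, r}; δ(t,y) = {p, t}.
Union: {p, q, r, s, t, u}.
After y: {p, q, r, s, t, u}.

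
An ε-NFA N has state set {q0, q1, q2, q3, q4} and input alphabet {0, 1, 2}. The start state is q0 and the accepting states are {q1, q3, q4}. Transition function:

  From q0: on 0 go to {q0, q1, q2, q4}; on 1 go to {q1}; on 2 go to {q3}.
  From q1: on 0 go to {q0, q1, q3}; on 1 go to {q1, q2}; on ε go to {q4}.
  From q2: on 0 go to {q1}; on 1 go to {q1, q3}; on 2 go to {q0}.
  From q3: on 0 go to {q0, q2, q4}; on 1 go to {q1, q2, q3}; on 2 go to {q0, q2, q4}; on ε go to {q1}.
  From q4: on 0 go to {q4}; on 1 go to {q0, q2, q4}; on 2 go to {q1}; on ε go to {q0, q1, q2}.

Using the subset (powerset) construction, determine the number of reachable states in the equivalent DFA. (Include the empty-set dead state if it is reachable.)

Start state of the DFA: {q0} (ε-closure of the NFA start).
{q0} --0--> {q0, q1, q2, q4}  [new]
{q0} --1--> {q0, q1, q2, q4}  [seen]
{q0} --2--> {q0, q1, q2, q3, q4}  [new]
{q0, q1, q2, q4} --0--> {q0, q1, q2, q3, q4}  [seen]
{q0, q1, q2, q4} --1--> {q0, q1, q2, q3, q4}  [seen]
{q0, q1, q2, q4} --2--> {q0, q1, q2, q3, q4}  [seen]
{q0, q1, q2, q3, q4} --0--> {q0, q1, q2, q3, q4}  [seen]
{q0, q1, q2, q3, q4} --1--> {q0, q1, q2, q3, q4}  [seen]
{q0, q1, q2, q3, q4} --2--> {q0, q1, q2, q3, q4}  [seen]
Reachable DFA states: {q0}, {q0, q1, q2, q4}, {q0, q1, q2, q3, q4}.

3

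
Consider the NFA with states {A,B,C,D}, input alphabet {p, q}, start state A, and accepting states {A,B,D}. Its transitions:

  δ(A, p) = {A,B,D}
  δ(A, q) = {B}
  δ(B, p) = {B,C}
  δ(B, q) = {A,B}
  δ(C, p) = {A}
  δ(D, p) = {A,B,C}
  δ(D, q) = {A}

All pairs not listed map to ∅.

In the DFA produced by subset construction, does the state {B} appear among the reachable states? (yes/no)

yes

Start state of the DFA: {A}.
{A} --p--> {A,B,D}  [new]
{A} --q--> {B}  [new]
{A,B,D} --p--> {A,B,C,D}  [new]
{A,B,D} --q--> {A,B}  [new]
{B} --p--> {B,C}  [new]
{B} --q--> {A,B}  [seen]
{A,B,C,D} --p--> {A,B,C,D}  [seen]
{A,B,C,D} --q--> {A,B}  [seen]
{A,B} --p--> {A,B,C,D}  [seen]
{A,B} --q--> {A,B}  [seen]
{B,C} --p--> {A,B,C}  [new]
{B,C} --q--> {A,B}  [seen]
{A,B,C} --p--> {A,B,C,D}  [seen]
{A,B,C} --q--> {A,B}  [seen]
Reachable DFA states: {A}, {A,B,D}, {B}, {A,B,C,D}, {A,B}, {B,C}, {A,B,C}.
{B} is among them.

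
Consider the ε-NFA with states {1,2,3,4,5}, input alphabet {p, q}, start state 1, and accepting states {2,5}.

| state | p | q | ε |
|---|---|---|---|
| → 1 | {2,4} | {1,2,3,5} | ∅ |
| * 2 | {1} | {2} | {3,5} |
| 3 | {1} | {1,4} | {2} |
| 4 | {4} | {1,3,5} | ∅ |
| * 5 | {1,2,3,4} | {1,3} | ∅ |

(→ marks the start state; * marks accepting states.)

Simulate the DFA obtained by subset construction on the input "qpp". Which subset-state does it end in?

Start: {1}.
δ(1,q) = {1,2,3,5}.
Union: {1,2,3,5}.
After q: {1,2,3,5}.
δ(1,p) = {2,4}; δ(2,p) = {1}; δ(3,p) = {1}; δ(5,p) = {1,2,3,4}.
Union: {1,2,3,4}.
ε-closure gives {1,2,3,4,5}.
After p: {1,2,3,4,5}.
δ(1,p) = {2,4}; δ(2,p) = {1}; δ(3,p) = {1}; δ(4,p) = {4}; δ(5,p) = {1,2,3,4}.
Union: {1,2,3,4}.
ε-closure gives {1,2,3,4,5}.
After p: {1,2,3,4,5}.

{1,2,3,4,5}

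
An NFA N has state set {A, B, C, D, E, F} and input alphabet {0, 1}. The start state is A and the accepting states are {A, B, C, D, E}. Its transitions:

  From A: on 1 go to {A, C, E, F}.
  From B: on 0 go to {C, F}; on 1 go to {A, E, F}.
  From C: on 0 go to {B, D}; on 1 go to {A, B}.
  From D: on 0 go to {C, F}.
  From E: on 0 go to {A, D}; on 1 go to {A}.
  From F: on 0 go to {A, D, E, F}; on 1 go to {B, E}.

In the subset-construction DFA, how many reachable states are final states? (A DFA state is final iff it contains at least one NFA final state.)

Start state of the DFA: {A}.
{A} --0--> ∅  [new]
{A} --1--> {A, C, E, F}  [new]
∅ --0--> ∅  [seen]
∅ --1--> ∅  [seen]
{A, C, E, F} --0--> {A, B, D, E, F}  [new]
{A, C, E, F} --1--> {A, B, C, E, F}  [new]
{A, B, D, E, F} --0--> {A, C, D, E, F}  [new]
{A, B, D, E, F} --1--> {A, B, C, E, F}  [seen]
{A, B, C, E, F} --0--> {A, B, C, D, E, F}  [new]
{A, B, C, E, F} --1--> {A, B, C, E, F}  [seen]
{A, C, D, E, F} --0--> {A, B, C, D, E, F}  [seen]
{A, C, D, E, F} --1--> {A, B, C, E, F}  [seen]
{A, B, C, D, E, F} --0--> {A, B, C, D, E, F}  [seen]
{A, B, C, D, E, F} --1--> {A, B, C, E, F}  [seen]
Reachable DFA states: {A}, ∅, {A, C, E, F}, {A, B, D, E, F}, {A, B, C, E, F}, {A, C, D, E, F}, {A, B, C, D, E, F}.
Accepting DFA states (contain an NFA accepting state): {A}, {A, C, E, F}, {A, B, D, E, F}, {A, B, C, E, F}, {A, C, D, E, F}, {A, B, C, D, E, F}.

6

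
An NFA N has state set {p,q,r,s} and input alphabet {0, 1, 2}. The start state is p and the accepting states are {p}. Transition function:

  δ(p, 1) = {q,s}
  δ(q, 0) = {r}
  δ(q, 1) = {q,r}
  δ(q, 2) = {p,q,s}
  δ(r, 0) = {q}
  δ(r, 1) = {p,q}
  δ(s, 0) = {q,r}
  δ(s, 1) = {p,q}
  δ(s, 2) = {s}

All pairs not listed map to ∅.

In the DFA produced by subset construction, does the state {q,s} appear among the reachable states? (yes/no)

yes

Start state of the DFA: {p}.
{p} --0--> ∅  [new]
{p} --1--> {q,s}  [new]
{p} --2--> ∅  [seen]
∅ --0--> ∅  [seen]
∅ --1--> ∅  [seen]
∅ --2--> ∅  [seen]
{q,s} --0--> {q,r}  [new]
{q,s} --1--> {p,q,r}  [new]
{q,s} --2--> {p,q,s}  [new]
{q,r} --0--> {q,r}  [seen]
{q,r} --1--> {p,q,r}  [seen]
{q,r} --2--> {p,q,s}  [seen]
{p,q,r} --0--> {q,r}  [seen]
{p,q,r} --1--> {p,q,r,s}  [new]
{p,q,r} --2--> {p,q,s}  [seen]
{p,q,s} --0--> {q,r}  [seen]
{p,q,s} --1--> {p,q,r,s}  [seen]
{p,q,s} --2--> {p,q,s}  [seen]
{p,q,r,s} --0--> {q,r}  [seen]
{p,q,r,s} --1--> {p,q,r,s}  [seen]
{p,q,r,s} --2--> {p,q,s}  [seen]
Reachable DFA states: {p}, ∅, {q,s}, {q,r}, {p,q,r}, {p,q,s}, {p,q,r,s}.
{q,s} is among them.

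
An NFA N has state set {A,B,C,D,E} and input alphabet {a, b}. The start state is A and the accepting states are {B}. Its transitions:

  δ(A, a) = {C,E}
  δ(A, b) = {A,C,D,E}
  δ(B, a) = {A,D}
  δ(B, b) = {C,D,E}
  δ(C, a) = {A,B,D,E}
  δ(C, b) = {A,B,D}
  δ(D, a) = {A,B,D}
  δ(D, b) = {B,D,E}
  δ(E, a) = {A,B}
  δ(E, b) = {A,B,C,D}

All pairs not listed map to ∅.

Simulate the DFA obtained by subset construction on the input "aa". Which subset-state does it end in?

{A,B,D,E}

Start: {A}.
δ(A,a) = {C,E}.
Union: {C,E}.
After a: {C,E}.
δ(C,a) = {A,B,D,E}; δ(E,a) = {A,B}.
Union: {A,B,D,E}.
After a: {A,B,D,E}.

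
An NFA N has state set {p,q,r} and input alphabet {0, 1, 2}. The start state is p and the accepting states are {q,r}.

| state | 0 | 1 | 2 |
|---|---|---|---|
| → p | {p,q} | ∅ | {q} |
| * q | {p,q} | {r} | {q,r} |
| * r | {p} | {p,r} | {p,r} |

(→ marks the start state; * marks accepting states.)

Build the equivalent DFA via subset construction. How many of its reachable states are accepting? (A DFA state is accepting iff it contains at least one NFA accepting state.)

Start state of the DFA: {p}.
{p} --0--> {p,q}  [new]
{p} --1--> ∅  [new]
{p} --2--> {q}  [new]
{p,q} --0--> {p,q}  [seen]
{p,q} --1--> {r}  [new]
{p,q} --2--> {q,r}  [new]
∅ --0--> ∅  [seen]
∅ --1--> ∅  [seen]
∅ --2--> ∅  [seen]
{q} --0--> {p,q}  [seen]
{q} --1--> {r}  [seen]
{q} --2--> {q,r}  [seen]
{r} --0--> {p}  [seen]
{r} --1--> {p,r}  [new]
{r} --2--> {p,r}  [seen]
{q,r} --0--> {p,q}  [seen]
{q,r} --1--> {p,r}  [seen]
{q,r} --2--> {p,q,r}  [new]
{p,r} --0--> {p,q}  [seen]
{p,r} --1--> {p,r}  [seen]
{p,r} --2--> {p,q,r}  [seen]
{p,q,r} --0--> {p,q}  [seen]
{p,q,r} --1--> {p,r}  [seen]
{p,q,r} --2--> {p,q,r}  [seen]
Reachable DFA states: {p}, {p,q}, ∅, {q}, {r}, {q,r}, {p,r}, {p,q,r}.
Accepting DFA states (contain an NFA accepting state): {p,q}, {q}, {r}, {q,r}, {p,r}, {p,q,r}.

6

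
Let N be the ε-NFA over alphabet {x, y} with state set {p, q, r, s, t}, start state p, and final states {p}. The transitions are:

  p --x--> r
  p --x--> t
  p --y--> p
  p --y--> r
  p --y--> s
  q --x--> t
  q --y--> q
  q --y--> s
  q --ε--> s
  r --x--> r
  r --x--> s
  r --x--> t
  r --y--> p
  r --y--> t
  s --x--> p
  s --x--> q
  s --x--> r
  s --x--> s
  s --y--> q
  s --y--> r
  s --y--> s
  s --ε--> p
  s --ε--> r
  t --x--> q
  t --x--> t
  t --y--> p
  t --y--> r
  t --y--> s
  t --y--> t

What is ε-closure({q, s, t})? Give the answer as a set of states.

{p, q, r, s, t}

Begin with {q, s, t}.
s →ε {p, r}; add p, r.
ε-closure = {p, q, r, s, t}.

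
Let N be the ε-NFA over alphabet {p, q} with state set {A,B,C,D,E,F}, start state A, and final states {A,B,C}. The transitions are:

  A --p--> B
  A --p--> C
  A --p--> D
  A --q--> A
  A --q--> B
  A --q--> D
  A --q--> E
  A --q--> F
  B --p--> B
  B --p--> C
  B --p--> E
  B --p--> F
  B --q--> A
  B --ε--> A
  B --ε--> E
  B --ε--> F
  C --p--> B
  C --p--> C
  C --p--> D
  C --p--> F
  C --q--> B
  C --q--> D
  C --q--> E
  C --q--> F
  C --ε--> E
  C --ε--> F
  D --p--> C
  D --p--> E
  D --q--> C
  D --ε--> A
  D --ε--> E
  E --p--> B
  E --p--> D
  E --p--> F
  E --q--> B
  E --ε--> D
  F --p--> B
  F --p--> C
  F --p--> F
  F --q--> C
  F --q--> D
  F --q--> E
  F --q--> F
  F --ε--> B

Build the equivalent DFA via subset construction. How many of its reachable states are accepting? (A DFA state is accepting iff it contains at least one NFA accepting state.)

3

Start state of the DFA: {A} (ε-closure of the NFA start).
{A} --p--> {A,B,C,D,E,F}  [new]
{A} --q--> {A,B,D,E,F}  [new]
{A,B,C,D,E,F} --p--> {A,B,C,D,E,F}  [seen]
{A,B,C,D,E,F} --q--> {A,B,C,D,E,F}  [seen]
{A,B,D,E,F} --p--> {A,B,C,D,E,F}  [seen]
{A,B,D,E,F} --q--> {A,B,C,D,E,F}  [seen]
Reachable DFA states: {A}, {A,B,C,D,E,F}, {A,B,D,E,F}.
Accepting DFA states (contain an NFA accepting state): {A}, {A,B,C,D,E,F}, {A,B,D,E,F}.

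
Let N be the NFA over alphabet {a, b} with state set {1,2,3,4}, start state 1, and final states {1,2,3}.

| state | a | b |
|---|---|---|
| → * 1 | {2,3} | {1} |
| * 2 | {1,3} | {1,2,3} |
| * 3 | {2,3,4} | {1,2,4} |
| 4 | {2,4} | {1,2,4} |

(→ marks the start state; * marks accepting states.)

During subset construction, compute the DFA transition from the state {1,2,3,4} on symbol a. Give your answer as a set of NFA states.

δ(1,a) = {2,3}; δ(2,a) = {1,3}; δ(3,a) = {2,3,4}; δ(4,a) = {2,4}.
Union: {1,2,3,4}.

{1,2,3,4}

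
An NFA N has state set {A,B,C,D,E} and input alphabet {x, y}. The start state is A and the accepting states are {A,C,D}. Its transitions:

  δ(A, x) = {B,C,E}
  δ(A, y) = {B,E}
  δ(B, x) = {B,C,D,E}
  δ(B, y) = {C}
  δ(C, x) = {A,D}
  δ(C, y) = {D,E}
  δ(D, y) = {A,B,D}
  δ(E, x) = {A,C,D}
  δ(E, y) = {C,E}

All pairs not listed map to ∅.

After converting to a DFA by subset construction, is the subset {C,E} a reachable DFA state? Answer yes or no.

Start state of the DFA: {A}.
{A} --x--> {B,C,E}  [new]
{A} --y--> {B,E}  [new]
{B,C,E} --x--> {A,B,C,D,E}  [new]
{B,C,E} --y--> {C,D,E}  [new]
{B,E} --x--> {A,B,C,D,E}  [seen]
{B,E} --y--> {C,E}  [new]
{A,B,C,D,E} --x--> {A,B,C,D,E}  [seen]
{A,B,C,D,E} --y--> {A,B,C,D,E}  [seen]
{C,D,E} --x--> {A,C,D}  [new]
{C,D,E} --y--> {A,B,C,D,E}  [seen]
{C,E} --x--> {A,C,D}  [seen]
{C,E} --y--> {C,D,E}  [seen]
{A,C,D} --x--> {A,B,C,D,E}  [seen]
{A,C,D} --y--> {A,B,D,E}  [new]
{A,B,D,E} --x--> {A,B,C,D,E}  [seen]
{A,B,D,E} --y--> {A,B,C,D,E}  [seen]
Reachable DFA states: {A}, {B,C,E}, {B,E}, {A,B,C,D,E}, {C,D,E}, {C,E}, {A,C,D}, {A,B,D,E}.
{C,E} is among them.

yes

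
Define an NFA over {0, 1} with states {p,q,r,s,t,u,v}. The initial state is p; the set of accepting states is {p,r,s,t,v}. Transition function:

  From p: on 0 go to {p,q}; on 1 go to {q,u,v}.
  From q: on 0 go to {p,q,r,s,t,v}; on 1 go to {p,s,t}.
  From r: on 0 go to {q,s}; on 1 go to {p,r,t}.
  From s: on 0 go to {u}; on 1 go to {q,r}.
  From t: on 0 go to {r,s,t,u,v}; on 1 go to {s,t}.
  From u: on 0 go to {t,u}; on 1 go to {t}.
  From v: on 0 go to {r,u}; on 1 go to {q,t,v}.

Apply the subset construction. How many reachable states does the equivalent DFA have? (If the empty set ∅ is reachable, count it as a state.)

7

Start state of the DFA: {p}.
{p} --0--> {p,q}  [new]
{p} --1--> {q,u,v}  [new]
{p,q} --0--> {p,q,r,s,t,v}  [new]
{p,q} --1--> {p,q,s,t,u,v}  [new]
{q,u,v} --0--> {p,q,r,s,t,u,v}  [new]
{q,u,v} --1--> {p,q,s,t,v}  [new]
{p,q,r,s,t,v} --0--> {p,q,r,s,t,u,v}  [seen]
{p,q,r,s,t,v} --1--> {p,q,r,s,t,u,v}  [seen]
{p,q,s,t,u,v} --0--> {p,q,r,s,t,u,v}  [seen]
{p,q,s,t,u,v} --1--> {p,q,r,s,t,u,v}  [seen]
{p,q,r,s,t,u,v} --0--> {p,q,r,s,t,u,v}  [seen]
{p,q,r,s,t,u,v} --1--> {p,q,r,s,t,u,v}  [seen]
{p,q,s,t,v} --0--> {p,q,r,s,t,u,v}  [seen]
{p,q,s,t,v} --1--> {p,q,r,s,t,u,v}  [seen]
Reachable DFA states: {p}, {p,q}, {q,u,v}, {p,q,r,s,t,v}, {p,q,s,t,u,v}, {p,q,r,s,t,u,v}, {p,q,s,t,v}.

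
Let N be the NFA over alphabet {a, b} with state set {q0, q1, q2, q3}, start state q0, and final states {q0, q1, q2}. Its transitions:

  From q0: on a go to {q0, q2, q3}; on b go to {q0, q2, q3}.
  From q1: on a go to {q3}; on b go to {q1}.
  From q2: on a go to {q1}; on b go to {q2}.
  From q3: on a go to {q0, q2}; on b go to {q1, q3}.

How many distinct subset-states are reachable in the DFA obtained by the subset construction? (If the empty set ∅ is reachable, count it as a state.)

3

Start state of the DFA: {q0}.
{q0} --a--> {q0, q2, q3}  [new]
{q0} --b--> {q0, q2, q3}  [seen]
{q0, q2, q3} --a--> {q0, q1, q2, q3}  [new]
{q0, q2, q3} --b--> {q0, q1, q2, q3}  [seen]
{q0, q1, q2, q3} --a--> {q0, q1, q2, q3}  [seen]
{q0, q1, q2, q3} --b--> {q0, q1, q2, q3}  [seen]
Reachable DFA states: {q0}, {q0, q2, q3}, {q0, q1, q2, q3}.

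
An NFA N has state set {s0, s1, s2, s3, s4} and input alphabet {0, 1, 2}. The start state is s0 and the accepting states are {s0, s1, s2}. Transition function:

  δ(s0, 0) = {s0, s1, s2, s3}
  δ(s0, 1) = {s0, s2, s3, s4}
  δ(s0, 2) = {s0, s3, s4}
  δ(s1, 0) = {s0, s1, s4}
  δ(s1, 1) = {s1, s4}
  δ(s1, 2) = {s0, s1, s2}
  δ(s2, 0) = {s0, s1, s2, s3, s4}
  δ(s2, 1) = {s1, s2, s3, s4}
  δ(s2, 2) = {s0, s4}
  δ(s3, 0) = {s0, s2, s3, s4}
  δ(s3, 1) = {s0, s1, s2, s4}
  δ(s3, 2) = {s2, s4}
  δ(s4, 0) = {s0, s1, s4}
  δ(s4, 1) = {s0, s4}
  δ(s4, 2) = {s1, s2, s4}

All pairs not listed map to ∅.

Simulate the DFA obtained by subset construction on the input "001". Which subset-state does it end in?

{s0, s1, s2, s3, s4}

Start: {s0}.
δ(s0,0) = {s0, s1, s2, s3}.
Union: {s0, s1, s2, s3}.
After 0: {s0, s1, s2, s3}.
δ(s0,0) = {s0, s1, s2, s3}; δ(s1,0) = {s0, s1, s4}; δ(s2,0) = {s0, s1, s2, s3, s4}; δ(s3,0) = {s0, s2, s3, s4}.
Union: {s0, s1, s2, s3, s4}.
After 0: {s0, s1, s2, s3, s4}.
δ(s0,1) = {s0, s2, s3, s4}; δ(s1,1) = {s1, s4}; δ(s2,1) = {s1, s2, s3, s4}; δ(s3,1) = {s0, s1, s2, s4}; δ(s4,1) = {s0, s4}.
Union: {s0, s1, s2, s3, s4}.
After 1: {s0, s1, s2, s3, s4}.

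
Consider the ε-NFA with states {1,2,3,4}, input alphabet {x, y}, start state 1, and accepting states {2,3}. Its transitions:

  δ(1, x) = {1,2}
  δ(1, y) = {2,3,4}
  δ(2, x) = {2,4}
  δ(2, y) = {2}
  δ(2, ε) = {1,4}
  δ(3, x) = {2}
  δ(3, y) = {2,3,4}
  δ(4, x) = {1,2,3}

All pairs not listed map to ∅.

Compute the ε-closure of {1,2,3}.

{1,2,3,4}

Begin with {1,2,3}.
2 →ε {1,4}; add 4.
ε-closure = {1,2,3,4}.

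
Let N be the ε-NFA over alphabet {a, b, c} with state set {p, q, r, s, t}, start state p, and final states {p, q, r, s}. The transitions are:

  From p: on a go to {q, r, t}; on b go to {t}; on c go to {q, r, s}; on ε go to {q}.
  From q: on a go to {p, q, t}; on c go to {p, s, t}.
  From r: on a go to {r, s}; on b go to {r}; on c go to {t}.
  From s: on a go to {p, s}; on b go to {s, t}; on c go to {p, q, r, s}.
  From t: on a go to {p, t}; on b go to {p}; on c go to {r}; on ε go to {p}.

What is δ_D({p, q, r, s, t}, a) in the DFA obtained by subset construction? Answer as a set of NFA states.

{p, q, r, s, t}

δ(p,a) = {q, r, t}; δ(q,a) = {p, q, t}; δ(r,a) = {r, s}; δ(s,a) = {p, s}; δ(t,a) = {p, t}.
Union: {p, q, r, s, t}.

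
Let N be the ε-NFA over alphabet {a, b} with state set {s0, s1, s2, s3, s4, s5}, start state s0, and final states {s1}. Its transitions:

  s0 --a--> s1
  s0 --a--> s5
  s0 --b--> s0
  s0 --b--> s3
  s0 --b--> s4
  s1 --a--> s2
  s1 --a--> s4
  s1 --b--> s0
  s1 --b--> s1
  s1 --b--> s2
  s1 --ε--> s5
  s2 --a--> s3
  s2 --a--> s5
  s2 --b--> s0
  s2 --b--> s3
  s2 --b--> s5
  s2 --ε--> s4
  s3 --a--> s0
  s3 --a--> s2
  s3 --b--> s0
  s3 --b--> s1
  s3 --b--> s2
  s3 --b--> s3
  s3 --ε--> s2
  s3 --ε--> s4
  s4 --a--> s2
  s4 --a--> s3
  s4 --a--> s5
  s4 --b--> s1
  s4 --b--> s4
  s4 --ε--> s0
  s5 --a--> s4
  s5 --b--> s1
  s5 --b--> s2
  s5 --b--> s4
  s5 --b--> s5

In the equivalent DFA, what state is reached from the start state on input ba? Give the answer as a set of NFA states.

{s0, s1, s2, s3, s4, s5}

Start: {s0}.
δ(s0,b) = {s0, s3, s4}.
Union: {s0, s3, s4}.
ε-closure gives {s0, s2, s3, s4}.
After b: {s0, s2, s3, s4}.
δ(s0,a) = {s1, s5}; δ(s2,a) = {s3, s5}; δ(s3,a) = {s0, s2}; δ(s4,a) = {s2, s3, s5}.
Union: {s0, s1, s2, s3, s5}.
ε-closure gives {s0, s1, s2, s3, s4, s5}.
After a: {s0, s1, s2, s3, s4, s5}.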